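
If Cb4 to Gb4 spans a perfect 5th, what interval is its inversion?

The rule of nine gives the new number: 9 − 5 = 4, so a fifth becomes a fourth.
And perfect stays perfect under inversion, so we get a perfect fourth.

perfect 4th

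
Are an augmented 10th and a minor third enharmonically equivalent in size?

An augmented tenth is 17 semitones but a minor third is 3 semitones — different sizes.

No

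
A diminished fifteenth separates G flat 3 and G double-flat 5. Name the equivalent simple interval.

d8

Subtracting seven from the interval number removes an octave: 15 − 7 = 8.
That makes a diminished fifteenth a compound diminished octave — an octave plus a diminished octave.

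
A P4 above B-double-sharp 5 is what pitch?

Four letter names up from B: E.
A perfect fourth spans 5 semitones, so from B##5 the target pitch is E##6.

E-double-sharp 6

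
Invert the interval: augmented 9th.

First reduce the compound augmented ninth to its simple form, an augmented second.
Inverted interval numbers add to nine, so a second pairs with a seventh (2 + 7 = 9).
Quality inverts too: augmented becomes diminished. That makes the inversion a diminished seventh.

diminished seventh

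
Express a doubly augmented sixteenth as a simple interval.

Take out 2 octaves (14 from the number): 16 − 14 = 2.
So a doubly augmented sixteenth is 2 octaves plus a doubly augmented second. The quality is unchanged.

doubly augmented 2nd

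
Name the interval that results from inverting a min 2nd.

major 7th

The rule of nine gives the new number: 9 − 2 = 7, so a second becomes a seventh.
And minor becomes major under inversion, so we get a major seventh.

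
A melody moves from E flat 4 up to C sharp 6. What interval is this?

augmented thirteenth

E to C spans six letter names (E-F-G-A-B-C), plus an octave — that makes it a thirteenth of some quality.
A major thirteenth would be 21 semitones; Eb4 to C#6 is 22, one semitone wider, so the interval is augmented.
(Equivalently, a compound augmented sixth: an augmented sixth plus an octave.)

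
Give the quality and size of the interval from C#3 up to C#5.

C to C is the same letter name, plus 2 octaves, so the interval is some kind of fifteenth.
Counting semitones, C#3→C#5 is 24, which is the perfect fifteenth.
(Equivalently, a compound perfect octave: a perfect octave plus an octave.)

perfect fifteenth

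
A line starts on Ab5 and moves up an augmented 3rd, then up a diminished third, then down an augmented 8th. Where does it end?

Ebb5

Up an augmented third from Ab5: C#6 (5 semitones up).
A diminished third up from C#6 is Eb6.
Eb6 down an augmented octave → Ebb5 (13 semitones).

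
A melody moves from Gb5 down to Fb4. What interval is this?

major ninth

Descending from Gb5 to Fb4 is the same interval as ascending Fb4 to Gb5.
F to G spans two letter names (F-G), plus an octave, so the interval is some kind of ninth.
The major ninth spans 14 semitones, and Fb4 to Gb5 is exactly 14 semitones — so this is a major ninth.
(Equivalently, a compound major second: a major second plus an octave.)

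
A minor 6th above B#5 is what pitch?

The sixth takes the letter from B up to G.
A minor sixth spans 8 semitones, so from B#5 the target pitch is G#6.

G#6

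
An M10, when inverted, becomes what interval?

m6

First reduce the compound major tenth to its simple form, a major third.
The rule of nine gives the new number: 9 − 3 = 6, so a third becomes a sixth.
Quality inverts too: major becomes minor. That makes the inversion a minor sixth.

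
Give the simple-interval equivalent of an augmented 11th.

Each octave removed subtracts seven from the number: 11 − 7 = 4.
That makes an augmented eleventh a compound augmented fourth — an octave plus an augmented fourth.

augmented 4th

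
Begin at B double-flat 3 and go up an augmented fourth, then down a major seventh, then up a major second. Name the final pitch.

G flat 3

Up an augmented fourth from Bbb3: Eb4 (6 semitones up).
Down a major seventh from Eb4: Fb3 (11 semitones down).
Up a major second from Fb3: Gb3 (2 semitones up).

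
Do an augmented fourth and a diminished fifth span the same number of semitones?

Yes

Both span 6 semitones: an augmented fourth and a diminished fifth are the same chromatic distance.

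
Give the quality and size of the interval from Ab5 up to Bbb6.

A to B spans two letter names (A-B), plus an octave — that makes it a ninth of some quality.
Ab5 to Bbb6 is 13 semitones, a half step short of the major ninth (14), so this is minor.
(Equivalently, a compound minor second: a minor second plus an octave.)

minor ninth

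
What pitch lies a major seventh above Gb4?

The seventh takes the letter from G up to F.
A major seventh is 11 semitones; 11 semitones up from Gb4 gives F5.

F5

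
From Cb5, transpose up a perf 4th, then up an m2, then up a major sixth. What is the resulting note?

Cb5 up a perfect fourth → Fb5 (5 semitones).
Up a minor second from Fb5: Gbb5 (1 semitone up).
A major sixth up from Gbb5 is Ebb6.

Ebb6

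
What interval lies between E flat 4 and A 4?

augmented fourth

E to A spans four letter names (E-F-G-A): a fourth.
A perfect fourth would be 5 semitones; Eb4 to A4 is 6, one semitone wider, so the interval is augmented.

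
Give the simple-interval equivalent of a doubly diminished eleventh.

Subtracting seven from the interval number removes an octave: 11 − 7 = 4.
That makes a doubly diminished eleventh a compound doubly diminished fourth — an octave plus a doubly diminished fourth.

doubly diminished 4th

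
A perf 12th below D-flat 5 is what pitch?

G-flat 3

Five letters down from D (plus an octave) reaches G.
A perfect twelfth spans 19 semitones, so from Db5 the target pitch is Gb3.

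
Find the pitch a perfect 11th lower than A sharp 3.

Counting four letter names plus an octave down from A lands on E.
A perfect eleventh spans 17 semitones, so from A#3 the target pitch is E#2.

E sharp 2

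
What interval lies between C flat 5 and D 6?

C to D spans two letter names (C-D), plus an octave, so the interval is some kind of ninth.
A major ninth would be 14 semitones; Cb5 to D6 is 15, one semitone wider, so the interval is augmented.
(Equivalently, a compound augmented second: an augmented second plus an octave.)

augmented ninth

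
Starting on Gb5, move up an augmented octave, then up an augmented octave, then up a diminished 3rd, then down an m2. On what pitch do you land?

A7

An augmented octave up from Gb5 is G6.
An augmented octave up from G6 is G#7.
A diminished third up from G#7 is Bb7.
Bb7 down a minor second → A7 (1 semitone).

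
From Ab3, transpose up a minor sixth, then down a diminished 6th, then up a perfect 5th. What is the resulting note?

E4

Ab3 up a minor sixth → Fb4 (8 semitones).
Fb4 down a diminished sixth → A3 (7 semitones).
A3 up a perfect fifth → E4 (7 semitones).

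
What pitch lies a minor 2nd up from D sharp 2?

E 2

Counting two letter names up from D lands on E.
Moving 1 semitone up from D#2 (the size of a minor second) reaches E2.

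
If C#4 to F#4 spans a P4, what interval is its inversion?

P5

Inverted interval numbers add to nine, so a fourth pairs with a fifth (4 + 5 = 9).
And perfect stays perfect under inversion, so we get a perfect fifth.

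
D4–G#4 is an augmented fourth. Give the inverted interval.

diminished fifth

The rule of nine gives the new number: 9 − 4 = 5, so a fourth becomes a fifth.
The quality also flips — augmented becomes diminished — giving a diminished fifth.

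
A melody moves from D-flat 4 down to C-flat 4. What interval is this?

Descending from Db4 to Cb4 is the same interval as ascending Cb4 to Db4.
C to D spans two letter names (C-D) — that makes it a second of some quality.
The major second spans 2 semitones, and Cb4 to Db4 is exactly 2 semitones — so this is a major second.

major second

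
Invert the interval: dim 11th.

First reduce the compound diminished eleventh to its simple form, a diminished fourth.
The rule of nine gives the new number: 9 − 4 = 5, so a fourth becomes a fifth.
And diminished becomes augmented under inversion, so we get an augmented fifth.

A5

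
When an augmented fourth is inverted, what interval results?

d5

Inverted interval numbers add to nine, so a fourth pairs with a fifth (4 + 5 = 9).
The quality also flips — augmented becomes diminished — giving a diminished fifth.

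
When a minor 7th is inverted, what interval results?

major 2nd

Interval numbers invert to sum to nine: 7 + 2 = 9, so a seventh inverts to a second.
And minor becomes major under inversion, so we get a major second.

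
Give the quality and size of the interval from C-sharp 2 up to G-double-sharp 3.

C to G spans five letter names (C-D-E-F-G), plus an octave, so the interval is some kind of twelfth.
A perfect twelfth would be 19 semitones; C#2 to G##3 is 20, one semitone wider, so the interval is augmented.
(Equivalently, a compound augmented fifth: an augmented fifth plus an octave.)

A12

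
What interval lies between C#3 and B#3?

C to B spans seven letter names (C-D-E-F-G-A-B) — that makes it a seventh of some quality.
Counting semitones, C#3→B#3 is 11, which is the major seventh.

major 7th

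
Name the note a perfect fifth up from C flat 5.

G flat 5

Five letter names up from C: G.
A perfect fifth is 7 semitones; 7 semitones up from Cb5 gives Gb5.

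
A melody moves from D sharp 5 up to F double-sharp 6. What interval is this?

major tenth

D to F spans three letter names (D-E-F), plus an octave: a tenth.
Counting semitones, D#5→F##6 is 16, which is the major tenth.
(Equivalently, a compound major third: a major third plus an octave.)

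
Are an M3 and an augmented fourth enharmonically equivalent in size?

4 semitones (major third) vs 6 semitones (augmented fourth): not equal.

No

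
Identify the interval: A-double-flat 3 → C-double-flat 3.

Descending from Abb3 to Cbb3 is the same interval as ascending Cbb3 to Abb3.
C to A spans six letter names (C-D-E-F-G-A): a sixth.
Counting semitones, Cbb3→Abb3 is 9, which is the major sixth.

M6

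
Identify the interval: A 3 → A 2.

P8

Descending from A3 to A2 is the same interval as ascending A2 to A3.
A to A is the same letter name, plus an octave — that makes it an octave of some quality.
A2 to A3 is 12 semitones, matching the perfect octave exactly, so the quality is perfect.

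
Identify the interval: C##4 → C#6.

C to C is the same letter name, plus 2 octaves — that makes it a fifteenth of some quality.
C##4 to C#6 spans 23 semitones — one semitone narrower than the perfect fifteenth (24) — giving a diminished fifteenth.
(Equivalently, a compound diminished octave: a diminished octave plus an octave.)

diminished fifteenth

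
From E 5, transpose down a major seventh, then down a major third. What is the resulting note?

Down a major seventh from E5: F4 (11 semitones down).
F4 down a major third → Db4 (4 semitones).

D flat 4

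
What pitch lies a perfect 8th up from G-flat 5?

G-flat 6

An octave keeps the letter name G, an octave up from G.
A perfect octave is 12 semitones; 12 semitones up from Gb5 gives Gb6.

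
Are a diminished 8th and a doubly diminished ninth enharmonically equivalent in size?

Yes

A diminished octave spans 11 semitones, and a doubly diminished ninth also spans 11 semitones — they're enharmonic.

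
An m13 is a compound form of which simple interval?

Subtracting seven from the interval number removes an octave: 13 − 7 = 6.
That makes a minor thirteenth a compound minor sixth — an octave plus a minor sixth.

m6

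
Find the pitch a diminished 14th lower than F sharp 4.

G double-sharp 2

The fourteenth's letter: F down seven letter names plus an octave → G.
A diminished fourteenth is 21 semitones; 21 semitones down from F#4 gives G##2.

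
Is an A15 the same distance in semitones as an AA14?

Yes

Both span 25 semitones: an augmented fifteenth and a doubly augmented fourteenth are the same chromatic distance.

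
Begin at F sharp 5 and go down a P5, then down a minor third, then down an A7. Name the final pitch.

Down a perfect fifth from F#5: B4 (7 semitones down).
A minor third down from B4 is G#4.
Down an augmented seventh from G#4: Ab3 (12 semitones down).

A flat 3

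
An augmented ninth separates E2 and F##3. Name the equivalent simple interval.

Take out an octave (7 from the number): 9 − 7 = 2.
So an augmented ninth is an octave plus an augmented second. The quality is unchanged.

augmented 2nd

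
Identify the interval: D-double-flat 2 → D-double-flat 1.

Descending from Dbb2 to Dbb1 is the same interval as ascending Dbb1 to Dbb2.
D to D is the same letter name, plus an octave — that makes it an octave of some quality.
The perfect octave spans 12 semitones, and Dbb1 to Dbb2 is exactly 12 semitones — so this is a perfect octave.

perfect octave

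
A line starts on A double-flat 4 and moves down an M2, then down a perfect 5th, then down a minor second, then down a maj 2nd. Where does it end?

A double-flat 3

Abb4 down a major second → Gbb4 (2 semitones).
Down a perfect fifth from Gbb4: Cbb4 (7 semitones down).
Down a minor second from Cbb4: Bbb3 (1 semitone down).
Bbb3 down a major second → Abb3 (2 semitones).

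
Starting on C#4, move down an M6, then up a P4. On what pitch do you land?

C#4 down a major sixth → E3 (9 semitones).
A perfect fourth up from E3 is A3.

A3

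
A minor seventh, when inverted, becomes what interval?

Interval numbers invert to sum to nine: 7 + 2 = 9, so a seventh inverts to a second.
The quality also flips — minor becomes major — giving a major second.

M2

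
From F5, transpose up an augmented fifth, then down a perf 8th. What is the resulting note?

Up an augmented fifth from F5: C#6 (8 semitones up).
C#6 down a perfect octave → C#5 (12 semitones).

C#5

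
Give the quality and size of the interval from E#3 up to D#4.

E to D spans seven letter names (E-F-G-A-B-C-D): a seventh.
At 10 semitones, E#3→D#4 falls one short of a major seventh: minor.

minor 7th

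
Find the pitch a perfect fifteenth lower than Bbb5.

Bbb3

A fifteenth keeps the letter name B, two octaves down from B.
A perfect fifteenth is 24 semitones; 24 semitones down from Bbb5 gives Bbb3.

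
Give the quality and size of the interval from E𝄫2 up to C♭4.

major 13th

E to C spans six letter names (E-F-G-A-B-C), plus an octave — that makes it a thirteenth of some quality.
Ebb2 to Cb4 is 21 semitones, matching the major thirteenth exactly, so the quality is major.
(Equivalently, a compound major sixth: a major sixth plus an octave.)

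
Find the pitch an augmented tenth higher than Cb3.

Three letters up from C (plus an octave) reaches E.
An augmented tenth spans 17 semitones, so from Cb3 the target pitch is E4.

E4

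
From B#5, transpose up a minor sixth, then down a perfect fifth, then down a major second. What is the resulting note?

B#5 up a minor sixth → G#6 (8 semitones).
Down a perfect fifth from G#6: C#6 (7 semitones down).
A major second down from C#6 is B5.

B5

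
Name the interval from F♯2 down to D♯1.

m10

Descending from F#2 to D#1 is the same interval as ascending D#1 to F#2.
D to F spans three letter names (D-E-F), plus an octave, so the interval is some kind of tenth.
At 15 semitones, D#1→F#2 falls one short of a major tenth: minor.
(Equivalently, a compound minor third: a minor third plus an octave.)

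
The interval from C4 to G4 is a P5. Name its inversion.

Inverted interval numbers add to nine, so a fifth pairs with a fourth (5 + 4 = 9).
The quality also flips — perfect stays perfect — giving a perfect fourth.

perfect 4th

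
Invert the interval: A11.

diminished fifth

First reduce the compound augmented eleventh to its simple form, an augmented fourth.
Interval numbers invert to sum to nine: 4 + 5 = 9, so a fourth inverts to a fifth.
The quality also flips — augmented becomes diminished — giving a diminished fifth.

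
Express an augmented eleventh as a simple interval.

Take out an octave (7 from the number): 11 − 7 = 4.
Quality carries through unchanged, so the simple form is an augmented fourth.

augmented 4th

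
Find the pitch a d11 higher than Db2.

Gbb3

The eleventh's letter: D up four letter names plus an octave → G.
A diminished eleventh spans 16 semitones, so from Db2 the target pitch is Gbb3.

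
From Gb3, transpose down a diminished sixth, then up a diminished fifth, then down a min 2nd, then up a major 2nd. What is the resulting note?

F#3

Down a diminished sixth from Gb3: B2 (7 semitones down).
A diminished fifth up from B2 is F3.
Down a minor second from F3: E3 (1 semitone down).
E3 up a major second → F#3 (2 semitones).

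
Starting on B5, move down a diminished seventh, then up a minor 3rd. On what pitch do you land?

E#5

A diminished seventh down from B5 is C##5.
C##5 up a minor third → E#5 (3 semitones).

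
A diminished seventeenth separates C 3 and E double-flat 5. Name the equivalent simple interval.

Each octave removed subtracts seven from the number: 17 − 14 = 3.
Quality carries through unchanged, so the simple form is a diminished third.

diminished 3rd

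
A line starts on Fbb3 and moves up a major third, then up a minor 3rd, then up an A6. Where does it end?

Ab4

Fbb3 up a major third → Abb3 (4 semitones).
Abb3 up a minor third → Cbb4 (3 semitones).
An augmented sixth up from Cbb4 is Ab4.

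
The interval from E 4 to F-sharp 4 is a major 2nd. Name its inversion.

Inverted interval numbers add to nine, so a second pairs with a seventh (2 + 7 = 9).
The quality also flips — major becomes minor — giving a minor seventh.

minor 7th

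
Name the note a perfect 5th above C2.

The fifth takes the letter from C up to G.
Moving 7 semitones up from C2 (the size of a perfect fifth) reaches G2.

G2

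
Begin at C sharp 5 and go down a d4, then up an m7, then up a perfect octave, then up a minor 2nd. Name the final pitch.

G sharp 6

C#5 down a diminished fourth → G##4 (4 semitones).
A minor seventh up from G##4 is F##5.
Up a perfect octave from F##5: F##6 (12 semitones up).
A minor second up from F##6 is G#6.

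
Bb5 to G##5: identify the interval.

doubly diminished third

Descending from Bb5 to G##5 is the same interval as ascending G##5 to Bb5.
G to B spans three letter names (G-A-B), so the interval is some kind of third.
The major third is 4 semitones; here we have 1, three semitones narrower: doubly diminished.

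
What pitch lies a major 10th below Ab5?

Fb4

Counting three letter names plus an octave down from A lands on F.
A major tenth spans 16 semitones, so from Ab5 the target pitch is Fb4.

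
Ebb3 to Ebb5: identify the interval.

E to E is the same letter name, plus 2 octaves — that makes it a fifteenth of some quality.
Counting semitones, Ebb3→Ebb5 is 24, which is the perfect fifteenth.
(Equivalently, a compound perfect octave: a perfect octave plus an octave.)

perfect 15th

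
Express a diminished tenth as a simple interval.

d3

Each octave removed subtracts seven from the number: 10 − 7 = 3.
That makes a diminished tenth a compound diminished third — an octave plus a diminished third.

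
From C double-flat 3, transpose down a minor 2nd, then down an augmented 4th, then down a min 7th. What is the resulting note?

Down a minor second from Cbb3: Bbb2 (1 semitone down).
Bbb2 down an augmented fourth → Fbb2 (6 semitones).
A minor seventh down from Fbb2 is Gbb1.

G double-flat 1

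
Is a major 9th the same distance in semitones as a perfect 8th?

No

A major ninth spans 14 semitones; a perfect octave spans 12 semitones. They differ by 2.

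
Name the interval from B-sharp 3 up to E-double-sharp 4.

B to E spans four letter names (B-C-D-E), so the interval is some kind of fourth.
The perfect fourth is 5 semitones; here we have 6, one semitone wider: augmented.

augmented fourth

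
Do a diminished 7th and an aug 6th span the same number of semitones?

No

A diminished seventh is 9 semitones but an augmented sixth is 10 semitones — different sizes.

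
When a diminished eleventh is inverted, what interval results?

First reduce the compound diminished eleventh to its simple form, a diminished fourth.
Interval numbers invert to sum to nine: 4 + 5 = 9, so a fourth inverts to a fifth.
The quality also flips — diminished becomes augmented — giving an augmented fifth.

augmented 5th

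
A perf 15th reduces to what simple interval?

Take out an octave (7 from the number): 15 − 7 = 8.
So a perfect fifteenth is an octave plus a perfect octave. The quality is unchanged.

perfect octave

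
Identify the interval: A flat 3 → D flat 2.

Descending from Ab3 to Db2 is the same interval as ascending Db2 to Ab3.
D to A spans five letter names (D-E-F-G-A), plus an octave, so the interval is some kind of twelfth.
The perfect twelfth spans 19 semitones, and Db2 to Ab3 is exactly 19 semitones — so this is a perfect twelfth.
(Equivalently, a compound perfect fifth: a perfect fifth plus an octave.)

perfect twelfth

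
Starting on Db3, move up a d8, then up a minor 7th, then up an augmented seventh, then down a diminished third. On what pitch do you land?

Db3 up a diminished octave → Dbb4 (11 semitones).
A minor seventh up from Dbb4 is Cbb5.
An augmented seventh up from Cbb5 is Bb5.
Bb5 down a diminished third → G#5 (2 semitones).

G#5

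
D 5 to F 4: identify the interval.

major sixth

Descending from D5 to F4 is the same interval as ascending F4 to D5.
F to D spans six letter names (F-G-A-B-C-D), so the interval is some kind of sixth.
The major sixth spans 9 semitones, and F4 to D5 is exactly 9 semitones — so this is a major sixth.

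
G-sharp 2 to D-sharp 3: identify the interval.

perfect 5th

G to D spans five letter names (G-A-B-C-D) — that makes it a fifth of some quality.
G#2 to D#3 is 7 semitones, matching the perfect fifth exactly, so the quality is perfect.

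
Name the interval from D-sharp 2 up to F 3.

d10

D to F spans three letter names (D-E-F), plus an octave, so the interval is some kind of tenth.
A major tenth would be 16 semitones; D#2 to F3 is 14, two semitones narrower, so the interval is diminished.
(Equivalently, a compound diminished third: a diminished third plus an octave.)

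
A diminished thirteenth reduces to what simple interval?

diminished sixth

Each octave removed subtracts seven from the number: 13 − 7 = 6.
So a diminished thirteenth is an octave plus a diminished sixth. The quality is unchanged.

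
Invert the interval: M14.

First reduce the compound major fourteenth to its simple form, a major seventh.
Interval numbers invert to sum to nine: 7 + 2 = 9, so a seventh inverts to a second.
The quality also flips — major becomes minor — giving a minor second.

m2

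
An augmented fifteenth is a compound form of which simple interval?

A8

Take out an octave (7 from the number): 15 − 7 = 8.
Quality carries through unchanged, so the simple form is an augmented octave.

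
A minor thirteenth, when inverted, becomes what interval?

First reduce the compound minor thirteenth to its simple form, a minor sixth.
The rule of nine gives the new number: 9 − 6 = 3, so a sixth becomes a third.
And minor becomes major under inversion, so we get a major third.

major third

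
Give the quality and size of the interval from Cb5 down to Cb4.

perfect 8th

Descending from Cb5 to Cb4 is the same interval as ascending Cb4 to Cb5.
C to C is the same letter name, plus an octave: an octave.
The perfect octave spans 12 semitones, and Cb4 to Cb5 is exactly 12 semitones — so this is a perfect octave.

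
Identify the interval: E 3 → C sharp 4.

major sixth

E to C spans six letter names (E-F-G-A-B-C) — that makes it a sixth of some quality.
E3 to C#4 is 9 semitones, matching the major sixth exactly, so the quality is major.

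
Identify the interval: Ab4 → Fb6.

A to F spans six letter names (A-B-C-D-E-F), plus an octave — that makes it a thirteenth of some quality.
Ab4 to Fb6 is 20 semitones, a half step short of the major thirteenth (21), so this is minor.
(Equivalently, a compound minor sixth: a minor sixth plus an octave.)

m13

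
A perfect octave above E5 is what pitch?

E6

An octave keeps the letter name E, an octave up from E.
Moving 12 semitones up from E5 (the size of a perfect octave) reaches E6.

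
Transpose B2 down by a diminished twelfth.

E#1

Counting five letter names plus an octave down from B lands on E.
A diminished twelfth is 18 semitones; 18 semitones down from B2 gives E#1.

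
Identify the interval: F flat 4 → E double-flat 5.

F to E spans seven letter names (F-G-A-B-C-D-E): a seventh.
Fb4 to Ebb5 is 10 semitones, a half step short of the major seventh (11), so this is minor.

minor seventh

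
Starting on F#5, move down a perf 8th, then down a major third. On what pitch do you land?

D4

Down a perfect octave from F#5: F#4 (12 semitones down).
Down a major third from F#4: D4 (4 semitones down).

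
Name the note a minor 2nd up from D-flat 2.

E-double-flat 2

The second takes the letter from D up to E.
A minor second is 1 semitone; 1 semitone up from Db2 gives Ebb2.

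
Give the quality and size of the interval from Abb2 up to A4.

A to A is the same letter name, plus 2 octaves: a fifteenth.
The perfect fifteenth is 24 semitones; here we have 26, two semitones wider: doubly augmented.
(Equivalently, a compound doubly augmented octave: a doubly augmented octave plus an octave.)

doubly augmented 15th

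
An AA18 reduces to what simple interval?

doubly augmented fourth

Take out 2 octaves (14 from the number): 18 − 14 = 4.
That makes a doubly augmented eighteenth a compound doubly augmented fourth — 2 octaves plus a doubly augmented fourth.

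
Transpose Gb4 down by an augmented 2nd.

Two letter names down from G: F.
An augmented second is 3 semitones; 3 semitones down from Gb4 gives Fbb4.

Fbb4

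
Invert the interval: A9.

diminished 7th

First reduce the compound augmented ninth to its simple form, an augmented second.
Inverted interval numbers add to nine, so a second pairs with a seventh (2 + 7 = 9).
The quality also flips — augmented becomes diminished — giving a diminished seventh.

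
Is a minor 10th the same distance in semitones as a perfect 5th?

A minor tenth is 15 semitones but a perfect fifth is 7 semitones — different sizes.

No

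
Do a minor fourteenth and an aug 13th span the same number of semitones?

Yes

Both span 22 semitones: a minor fourteenth and an augmented thirteenth are the same chromatic distance.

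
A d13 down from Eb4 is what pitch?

Six letters down from E (plus an octave) reaches G.
A diminished thirteenth spans 19 semitones, so from Eb4 the target pitch is G#2.

G#2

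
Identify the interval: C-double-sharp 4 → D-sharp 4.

m2

C to D spans two letter names (C-D) — that makes it a second of some quality.
At 1 semitone, C##4→D#4 falls one short of a major second: minor.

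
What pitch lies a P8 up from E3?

E4

An octave keeps the letter name E, an octave up from E.
A perfect octave spans 12 semitones, so from E3 the target pitch is E4.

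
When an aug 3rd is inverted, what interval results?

Interval numbers invert to sum to nine: 3 + 6 = 9, so a third inverts to a sixth.
And augmented becomes diminished under inversion, so we get a diminished sixth.

diminished sixth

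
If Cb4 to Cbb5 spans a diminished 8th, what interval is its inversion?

augmented unison

Interval numbers invert to sum to nine: 8 + 1 = 9, so an octave inverts to a unison.
And diminished becomes augmented under inversion, so we get an augmented unison.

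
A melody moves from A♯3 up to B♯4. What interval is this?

A to B spans two letter names (A-B), plus an octave: a ninth.
A#3 to B#4 is 14 semitones, matching the major ninth exactly, so the quality is major.
(Equivalently, a compound major second: a major second plus an octave.)

major 9th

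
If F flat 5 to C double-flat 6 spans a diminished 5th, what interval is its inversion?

A4

The rule of nine gives the new number: 9 − 5 = 4, so a fifth becomes a fourth.
Quality inverts too: diminished becomes augmented. That makes the inversion an augmented fourth.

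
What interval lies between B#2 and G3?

diminished sixth

B to G spans six letter names (B-C-D-E-F-G): a sixth.
B#2 to G3 spans 7 semitones — two semitones narrower than the major sixth (9) — giving a diminished sixth.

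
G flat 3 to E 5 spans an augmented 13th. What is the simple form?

A6

Subtracting seven from the interval number removes an octave: 13 − 7 = 6.
Quality carries through unchanged, so the simple form is an augmented sixth.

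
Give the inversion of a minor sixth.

Interval numbers invert to sum to nine: 6 + 3 = 9, so a sixth inverts to a third.
The quality also flips — minor becomes major — giving a major third.

M3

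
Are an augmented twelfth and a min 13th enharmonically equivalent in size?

Yes

Both span 20 semitones: an augmented twelfth and a minor thirteenth are the same chromatic distance.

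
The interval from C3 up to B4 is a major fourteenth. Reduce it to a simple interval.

major seventh

Subtracting seven from the interval number removes an octave: 14 − 7 = 7.
Quality carries through unchanged, so the simple form is a major seventh.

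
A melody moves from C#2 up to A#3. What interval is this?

C to A spans six letter names (C-D-E-F-G-A), plus an octave — that makes it a thirteenth of some quality.
C#2 to A#3 is 21 semitones, matching the major thirteenth exactly, so the quality is major.
(Equivalently, a compound major sixth: a major sixth plus an octave.)

major 13th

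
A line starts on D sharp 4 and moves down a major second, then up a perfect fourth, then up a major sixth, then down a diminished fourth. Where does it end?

A double-sharp 4

A major second down from D#4 is C#4.
A perfect fourth up from C#4 is F#4.
Up a major sixth from F#4: D#5 (9 semitones up).
A diminished fourth down from D#5 is A##4.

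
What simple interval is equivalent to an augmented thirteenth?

Subtracting seven from the interval number removes an octave: 13 − 7 = 6.
That makes an augmented thirteenth a compound augmented sixth — an octave plus an augmented sixth.

A6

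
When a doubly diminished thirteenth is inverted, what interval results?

doubly augmented third

First reduce the compound doubly diminished thirteenth to its simple form, a doubly diminished sixth.
The rule of nine gives the new number: 9 − 6 = 3, so a sixth becomes a third.
And doubly diminished becomes doubly augmented under inversion, so we get a doubly augmented third.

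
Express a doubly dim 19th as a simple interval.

Take out 2 octaves (14 from the number): 19 − 14 = 5.
So a doubly diminished nineteenth is 2 octaves plus a doubly diminished fifth. The quality is unchanged.

doubly diminished fifth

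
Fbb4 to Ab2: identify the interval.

Descending from Fbb4 to Ab2 is the same interval as ascending Ab2 to Fbb4.
A to F spans six letter names (A-B-C-D-E-F), plus an octave — that makes it a thirteenth of some quality.
Ab2 to Fbb4 spans 19 semitones — two semitones narrower than the major thirteenth (21) — giving a diminished thirteenth.
(Equivalently, a compound diminished sixth: a diminished sixth plus an octave.)

diminished thirteenth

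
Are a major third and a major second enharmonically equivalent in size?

No

A major third is 4 semitones but a major second is 2 semitones — different sizes.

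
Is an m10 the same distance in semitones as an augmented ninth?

Both span 15 semitones: a minor tenth and an augmented ninth are the same chromatic distance.

Yes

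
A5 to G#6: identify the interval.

major 7th

A to G spans seven letter names (A-B-C-D-E-F-G) — that makes it a seventh of some quality.
The major seventh spans 11 semitones, and A5 to G#6 is exactly 11 semitones — so this is a major seventh.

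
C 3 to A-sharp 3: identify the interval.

C to A spans six letter names (C-D-E-F-G-A): a sixth.
C3 to A#3 spans 10 semitones — one semitone wider than the major sixth (9) — giving an augmented sixth.

augmented sixth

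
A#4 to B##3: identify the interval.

Descending from A#4 to B##3 is the same interval as ascending B##3 to A#4.
B to A spans seven letter names (B-C-D-E-F-G-A), so the interval is some kind of seventh.
The major seventh is 11 semitones; here we have 9, two semitones narrower: diminished.

diminished seventh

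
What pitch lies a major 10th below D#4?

Counting three letter names plus an octave down from D lands on B.
A major tenth is 16 semitones; 16 semitones down from D#4 gives B2.

B2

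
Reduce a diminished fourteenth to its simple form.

Each octave removed subtracts seven from the number: 14 − 7 = 7.
So a diminished fourteenth is an octave plus a diminished seventh. The quality is unchanged.

diminished seventh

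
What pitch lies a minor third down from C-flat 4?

The third takes the letter from C down to A.
Moving 3 semitones down from Cb4 (the size of a minor third) reaches Ab3.

A-flat 3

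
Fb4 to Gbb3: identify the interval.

Descending from Fb4 to Gbb3 is the same interval as ascending Gbb3 to Fb4.
G to F spans seven letter names (G-A-B-C-D-E-F) — that makes it a seventh of some quality.
Gbb3 to Fb4 is 11 semitones, matching the major seventh exactly, so the quality is major.

major seventh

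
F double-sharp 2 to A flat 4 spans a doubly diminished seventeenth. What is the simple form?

Each octave removed subtracts seven from the number: 17 − 14 = 3.
Quality carries through unchanged, so the simple form is a doubly diminished third.

dd3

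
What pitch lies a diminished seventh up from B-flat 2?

Seven letter names up from B: A.
A diminished seventh spans 9 semitones, so from Bb2 the target pitch is Abb3.

A-double-flat 3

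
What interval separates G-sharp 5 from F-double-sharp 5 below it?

Descending from G#5 to F##5 is the same interval as ascending F##5 to G#5.
F to G spans two letter names (F-G), so the interval is some kind of second.
At 1 semitone, F##5→G#5 falls one short of a major second: minor.

minor second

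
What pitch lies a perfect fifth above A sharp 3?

E sharp 4

Counting five letter names up from A lands on E.
Moving 7 semitones up from A#3 (the size of a perfect fifth) reaches E#4.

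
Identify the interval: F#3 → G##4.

A9

F to G spans two letter names (F-G), plus an octave: a ninth.
F#3 to G##4 spans 15 semitones — one semitone wider than the major ninth (14) — giving an augmented ninth.
(Equivalently, a compound augmented second: an augmented second plus an octave.)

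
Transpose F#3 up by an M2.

Counting two letter names up from F lands on G.
Moving 2 semitones up from F#3 (the size of a major second) reaches G#3.

G#3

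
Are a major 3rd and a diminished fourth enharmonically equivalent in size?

A major third = 4 semitones = a diminished fourth; enharmonically equal.

Yes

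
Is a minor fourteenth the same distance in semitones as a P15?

No

22 semitones (minor fourteenth) vs 24 semitones (perfect fifteenth): not equal.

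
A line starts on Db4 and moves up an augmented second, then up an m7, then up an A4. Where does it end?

G#5

Up an augmented second from Db4: E4 (3 semitones up).
A minor seventh up from E4 is D5.
Up an augmented fourth from D5: G#5 (6 semitones up).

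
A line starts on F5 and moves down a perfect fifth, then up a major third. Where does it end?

D5

A perfect fifth down from F5 is Bb4.
Bb4 up a major third → D5 (4 semitones).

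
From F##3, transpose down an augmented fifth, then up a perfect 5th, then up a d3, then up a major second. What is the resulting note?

Bb3

Down an augmented fifth from F##3: B2 (8 semitones down).
A perfect fifth up from B2 is F#3.
A diminished third up from F#3 is Ab3.
A major second up from Ab3 is Bb3.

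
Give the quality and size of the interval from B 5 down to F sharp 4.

perfect eleventh

Descending from B5 to F#4 is the same interval as ascending F#4 to B5.
F to B spans four letter names (F-G-A-B), plus an octave, so the interval is some kind of eleventh.
F#4 to B5 is 17 semitones, matching the perfect eleventh exactly, so the quality is perfect.
(Equivalently, a compound perfect fourth: a perfect fourth plus an octave.)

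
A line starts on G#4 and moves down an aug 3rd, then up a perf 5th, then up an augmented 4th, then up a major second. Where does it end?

F#5

An augmented third down from G#4 is Eb4.
Up a perfect fifth from Eb4: Bb4 (7 semitones up).
An augmented fourth up from Bb4 is E5.
E5 up a major second → F#5 (2 semitones).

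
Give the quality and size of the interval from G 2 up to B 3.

G to B spans three letter names (G-A-B), plus an octave — that makes it a tenth of some quality.
Counting semitones, G2→B3 is 16, which is the major tenth.
(Equivalently, a compound major third: a major third plus an octave.)

major tenth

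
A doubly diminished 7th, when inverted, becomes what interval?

AA2

The rule of nine gives the new number: 9 − 7 = 2, so a seventh becomes a second.
The quality also flips — doubly diminished becomes doubly augmented — giving a doubly augmented second.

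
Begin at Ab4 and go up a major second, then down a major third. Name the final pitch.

Up a major second from Ab4: Bb4 (2 semitones up).
Down a major third from Bb4: Gb4 (4 semitones down).

Gb4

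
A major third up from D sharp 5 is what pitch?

Counting three letter names up from D lands on F.
A major third spans 4 semitones, so from D#5 the target pitch is F##5.

F double-sharp 5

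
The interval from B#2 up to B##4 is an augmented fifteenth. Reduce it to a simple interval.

Subtracting seven from the interval number removes an octave: 15 − 7 = 8.
That makes an augmented fifteenth a compound augmented octave — an octave plus an augmented octave.

A8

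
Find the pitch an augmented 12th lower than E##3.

A#1

Five letters down from E (plus an octave) reaches A.
An augmented twelfth spans 20 semitones, so from E##3 the target pitch is A#1.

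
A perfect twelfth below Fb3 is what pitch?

Five letters down from F (plus an octave) reaches B.
Moving 19 semitones down from Fb3 (the size of a perfect twelfth) reaches Bbb1.

Bbb1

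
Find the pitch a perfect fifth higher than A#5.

Five letter names up from A: E.
A perfect fifth is 7 semitones; 7 semitones up from A#5 gives E#6.

E#6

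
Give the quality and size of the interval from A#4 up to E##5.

A to E spans five letter names (A-B-C-D-E), so the interval is some kind of fifth.
A perfect fifth would be 7 semitones; A#4 to E##5 is 8, one semitone wider, so the interval is augmented.

augmented fifth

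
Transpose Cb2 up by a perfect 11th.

Four letters up from C (plus an octave) reaches F.
A perfect eleventh is 17 semitones; 17 semitones up from Cb2 gives Fb3.

Fb3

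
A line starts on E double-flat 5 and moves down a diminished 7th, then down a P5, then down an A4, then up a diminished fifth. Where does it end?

C double-flat 4

A diminished seventh down from Ebb5 is F4.
A perfect fifth down from F4 is Bb3.
Bb3 down an augmented fourth → Fb3 (6 semitones).
Up a diminished fifth from Fb3: Cbb4 (6 semitones up).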